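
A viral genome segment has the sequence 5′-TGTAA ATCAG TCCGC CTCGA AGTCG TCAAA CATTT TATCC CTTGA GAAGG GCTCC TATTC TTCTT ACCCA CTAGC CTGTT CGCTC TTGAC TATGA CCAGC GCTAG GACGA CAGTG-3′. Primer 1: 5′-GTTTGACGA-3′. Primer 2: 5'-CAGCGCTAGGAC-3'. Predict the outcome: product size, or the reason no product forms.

No product — the primers' 3' ends point away from each other.

Primer 1 (GTTTGACGA) has reverse complement TCGTCAAAC, which matches the top strand at positions 23–31; primer 1 anneals to the top strand there with its 3' end pointing upstream toward position 23.
Primer 2 (CAGCGCTAGGAC) matches the top strand directly at positions 97–108; it anneals to the bottom strand with its 3' end pointing downstream toward position 108.
The 3' ends diverge (primer 1 extends toward position 1, primer 2 toward position 115), so the primers never converge on a shared product.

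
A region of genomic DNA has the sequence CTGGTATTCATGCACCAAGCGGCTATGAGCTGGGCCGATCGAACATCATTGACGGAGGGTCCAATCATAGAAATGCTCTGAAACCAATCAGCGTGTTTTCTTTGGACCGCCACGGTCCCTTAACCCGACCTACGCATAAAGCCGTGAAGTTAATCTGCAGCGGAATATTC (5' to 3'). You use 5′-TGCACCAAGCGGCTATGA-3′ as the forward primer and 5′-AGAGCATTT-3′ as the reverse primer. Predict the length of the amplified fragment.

Scanning the template, TGCACCAAGCGGCTATGA occurs at positions 11–28; this primer anneals to the bottom strand there with its 3' end pointing downstream.
Taking the reverse complement of AGAGCATTT gives AAATGCTCT, found at positions 71–79 on the template; the primer anneals here to the top strand with its 3' end pointing upstream.
The product runs from position 11 to position 79, so its length is 79 − 11 + 1 = 69 bp.

69 bp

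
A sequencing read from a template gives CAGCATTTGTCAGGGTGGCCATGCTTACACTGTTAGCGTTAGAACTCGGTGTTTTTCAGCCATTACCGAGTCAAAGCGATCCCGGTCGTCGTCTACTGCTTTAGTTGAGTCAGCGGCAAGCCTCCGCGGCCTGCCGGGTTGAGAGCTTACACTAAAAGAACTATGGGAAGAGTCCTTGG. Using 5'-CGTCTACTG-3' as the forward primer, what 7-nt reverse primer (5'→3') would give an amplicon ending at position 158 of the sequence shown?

5'-CTTTTAG-3'

The forward primer binds at positions 90–98; the product's 3' end on the top strand is position 158.
The reverse primer anneals to the top strand over positions 152–158, i.e. to CTAAAAG.
Its sequence written 5'→3' is the reverse complement: CTTTTAG.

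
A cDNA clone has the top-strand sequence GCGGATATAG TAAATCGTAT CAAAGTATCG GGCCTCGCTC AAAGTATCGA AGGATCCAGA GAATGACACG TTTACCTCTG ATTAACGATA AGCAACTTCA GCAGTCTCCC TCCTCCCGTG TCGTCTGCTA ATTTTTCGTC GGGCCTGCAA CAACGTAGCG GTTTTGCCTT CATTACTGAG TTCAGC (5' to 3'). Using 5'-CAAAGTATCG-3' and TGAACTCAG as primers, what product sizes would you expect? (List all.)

164 bp, 145 bp

The forward primer CAAAGTATCG matches the top strand at positions 21–30, 40–49.
The reverse primer's reverse complement is CTGAGTTCA, matching at positions 176–184.
Each forward site pairs with the reverse site to give a product ending at position 184: sizes 164, 145 bp.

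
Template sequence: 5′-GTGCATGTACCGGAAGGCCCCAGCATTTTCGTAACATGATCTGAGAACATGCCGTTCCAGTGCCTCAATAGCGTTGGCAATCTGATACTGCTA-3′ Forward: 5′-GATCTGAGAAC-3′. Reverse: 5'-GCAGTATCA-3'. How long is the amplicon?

54 bp

The forward primer matches the template at positions 38–48.
Reverse complement of the reverse primer: TGATACTGC. This occurs on the top strand at positions 83–91.
Amplicon spans positions 38–91: 54 bp.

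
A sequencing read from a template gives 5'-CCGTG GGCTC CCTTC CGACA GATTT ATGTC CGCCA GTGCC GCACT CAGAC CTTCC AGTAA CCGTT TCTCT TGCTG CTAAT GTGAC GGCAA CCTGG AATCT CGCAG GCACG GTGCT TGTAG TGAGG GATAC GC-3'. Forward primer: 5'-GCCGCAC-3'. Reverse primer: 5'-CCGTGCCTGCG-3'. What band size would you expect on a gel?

Forward primer GCCGCAC is found on the top strand at positions 38–44.
The reverse primer's reverse complement is CGCAGGCACGG, which matches the template at positions 101–111.
Amplicon spans positions 38–111: 74 bp.

74 bp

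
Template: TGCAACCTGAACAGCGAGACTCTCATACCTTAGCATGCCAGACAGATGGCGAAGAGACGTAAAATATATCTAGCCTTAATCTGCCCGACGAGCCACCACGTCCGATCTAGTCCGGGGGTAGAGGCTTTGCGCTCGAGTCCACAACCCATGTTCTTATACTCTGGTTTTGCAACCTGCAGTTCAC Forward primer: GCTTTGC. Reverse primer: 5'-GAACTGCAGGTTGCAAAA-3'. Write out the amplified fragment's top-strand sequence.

Scanning the template, GCTTTGC occurs at positions 124–130; this primer anneals to the bottom strand there with its 3' end pointing downstream.
Reverse complement of the reverse primer: TTTTGCAACCTGCAGTTC. This occurs on the top strand at positions 165–182.
The product is the template from position 124 through 182 (59 bp).

5'-GCTTTGCGCTCGAGTCCACAACCCATGTTCTTATACTCTGGTTTTGCAACCTGCAGTTC-3'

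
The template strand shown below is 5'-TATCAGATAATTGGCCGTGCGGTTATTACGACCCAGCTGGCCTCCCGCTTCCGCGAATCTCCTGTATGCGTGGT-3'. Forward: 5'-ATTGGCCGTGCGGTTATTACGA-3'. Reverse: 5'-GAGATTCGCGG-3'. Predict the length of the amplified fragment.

The forward primer matches the template at positions 10–31.
Taking the reverse complement of GAGATTCGCGG gives CCGCGAATCTC, found at positions 51–61 on the template; the primer anneals here to the top strand with its 3' end pointing upstream.
Product length = (reverse-primer end) − (forward-primer start) + 1 = 61 − 10 + 1 = 52 bp.

52 bp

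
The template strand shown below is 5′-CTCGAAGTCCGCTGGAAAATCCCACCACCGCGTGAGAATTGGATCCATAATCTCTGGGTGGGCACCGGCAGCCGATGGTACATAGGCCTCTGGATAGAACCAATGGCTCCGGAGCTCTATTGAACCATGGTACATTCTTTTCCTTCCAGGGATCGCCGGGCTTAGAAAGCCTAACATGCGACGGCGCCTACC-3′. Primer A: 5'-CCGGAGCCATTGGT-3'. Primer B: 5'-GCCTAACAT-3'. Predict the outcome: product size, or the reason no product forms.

No product — the primers' 3' ends point away from each other.

Primer A (CCGGAGCCATTGGT) has reverse complement ACCAATGGCTCCGG, which matches the top strand at positions 99–112; primer A anneals to the top strand there with its 3' end pointing upstream toward position 99.
Primer B (GCCTAACAT) matches the top strand directly at positions 169–177; it anneals to the bottom strand with its 3' end pointing downstream toward position 177.
The 3' ends diverge (primer A extends toward position 1, primer B toward position 192), so the primers never converge on a shared product.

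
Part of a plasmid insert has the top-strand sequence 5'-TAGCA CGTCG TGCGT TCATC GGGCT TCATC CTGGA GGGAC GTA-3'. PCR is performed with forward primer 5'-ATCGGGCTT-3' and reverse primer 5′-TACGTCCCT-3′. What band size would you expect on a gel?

Forward primer ATCGGGCTT is found on the top strand at positions 18–26.
The reverse primer's reverse complement is AGGGACGTA, which matches the template at positions 35–43.
Product length = (reverse-primer end) − (forward-primer start) + 1 = 43 − 18 + 1 = 26 bp.

26 bp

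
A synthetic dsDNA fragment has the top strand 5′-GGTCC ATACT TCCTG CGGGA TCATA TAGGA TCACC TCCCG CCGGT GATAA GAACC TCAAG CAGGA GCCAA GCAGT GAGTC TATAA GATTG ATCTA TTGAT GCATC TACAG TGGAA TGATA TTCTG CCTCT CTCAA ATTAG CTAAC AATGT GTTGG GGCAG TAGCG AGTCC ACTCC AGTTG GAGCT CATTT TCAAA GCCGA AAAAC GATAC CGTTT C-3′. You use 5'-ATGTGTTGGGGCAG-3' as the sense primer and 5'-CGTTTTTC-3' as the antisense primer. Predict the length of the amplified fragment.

60 bp

Forward primer ATGTGTTGGGGCAG is found on the top strand at positions 147–160.
Taking the reverse complement of CGTTTTTC gives GAAAAACG, found at positions 199–206 on the template; the primer anneals here to the top strand with its 3' end pointing upstream.
Product length = (reverse-primer end) − (forward-primer start) + 1 = 206 − 147 + 1 = 60 bp.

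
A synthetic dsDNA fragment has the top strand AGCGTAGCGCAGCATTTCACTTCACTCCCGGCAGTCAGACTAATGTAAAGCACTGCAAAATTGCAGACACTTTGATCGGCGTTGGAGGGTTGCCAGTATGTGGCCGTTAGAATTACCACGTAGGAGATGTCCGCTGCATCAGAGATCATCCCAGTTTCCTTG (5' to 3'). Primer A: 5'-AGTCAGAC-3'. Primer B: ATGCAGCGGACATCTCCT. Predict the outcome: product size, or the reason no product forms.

Primer A (AGTCAGAC) matches the top strand at positions 33–40; it acts as a forward primer.
Primer B's reverse complement is AGGAGATGTCCGCTGCAT, matching the top strand at positions 122–139; it acts as a reverse primer.
The 3' ends face each other across positions 33–139, giving a 107 bp product.

Yes — a 107 bp product.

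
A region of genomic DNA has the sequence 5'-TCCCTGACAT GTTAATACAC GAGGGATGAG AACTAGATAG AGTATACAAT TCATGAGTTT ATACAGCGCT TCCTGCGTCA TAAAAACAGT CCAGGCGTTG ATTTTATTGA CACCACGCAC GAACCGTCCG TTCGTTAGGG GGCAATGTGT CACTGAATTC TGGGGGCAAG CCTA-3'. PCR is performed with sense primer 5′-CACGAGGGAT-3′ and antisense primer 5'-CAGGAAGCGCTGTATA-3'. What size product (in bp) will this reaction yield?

58 bp

Scanning the template, CACGAGGGAT occurs at positions 18–27; this primer anneals to the bottom strand there with its 3' end pointing downstream.
The reverse primer's reverse complement is TATACAGCGCTTCCTG, which matches the template at positions 60–75.
The product runs from position 18 to position 75, so its length is 75 − 18 + 1 = 58 bp.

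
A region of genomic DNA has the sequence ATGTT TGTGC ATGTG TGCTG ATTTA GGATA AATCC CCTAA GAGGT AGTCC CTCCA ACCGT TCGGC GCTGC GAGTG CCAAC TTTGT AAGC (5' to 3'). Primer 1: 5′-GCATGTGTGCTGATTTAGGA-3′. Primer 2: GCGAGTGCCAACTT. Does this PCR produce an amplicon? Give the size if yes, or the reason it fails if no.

Primer 1 (GCATGTGTGCTGATTTAGGA) matches the top strand at positions 9–28 (3' end points downstream).
Primer 2 (GCGAGTGCCAACTT) also matches the top strand directly, at positions 69–82 — its reverse complement AAGTTGGCACTCGC is not present.
Both primers anneal to the bottom strand with 3' ends pointing the same way, so neither can prime synthesis back toward the other.

No product — both primers anneal to the same strand and extend in the same direction.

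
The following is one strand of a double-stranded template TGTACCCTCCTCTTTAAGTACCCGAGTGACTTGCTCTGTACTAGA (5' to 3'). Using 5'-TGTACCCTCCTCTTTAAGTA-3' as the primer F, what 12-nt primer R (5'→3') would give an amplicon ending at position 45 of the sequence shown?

The forward primer binds at positions 1–20; the product's 3' end on the top strand is position 45.
The reverse primer anneals to the top strand over positions 34–45, i.e. to CTCTGTACTAGA.
Its sequence written 5'→3' is the reverse complement: TCTAGTACAGAG.

5'-TCTAGTACAGAG-3'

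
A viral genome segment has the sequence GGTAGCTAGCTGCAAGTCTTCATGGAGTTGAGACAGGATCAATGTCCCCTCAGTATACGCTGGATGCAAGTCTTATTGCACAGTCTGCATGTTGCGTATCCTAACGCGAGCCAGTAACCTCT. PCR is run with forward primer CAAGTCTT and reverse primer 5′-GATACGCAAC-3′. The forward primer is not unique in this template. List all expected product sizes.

88 bp, 34 bp

The forward primer CAAGTCTT matches the top strand at positions 13–20, 67–74.
The reverse primer's reverse complement is GTTGCGTATC, matching at positions 91–100.
Each forward site pairs with the reverse site to give a product ending at position 100: sizes 88, 34 bp.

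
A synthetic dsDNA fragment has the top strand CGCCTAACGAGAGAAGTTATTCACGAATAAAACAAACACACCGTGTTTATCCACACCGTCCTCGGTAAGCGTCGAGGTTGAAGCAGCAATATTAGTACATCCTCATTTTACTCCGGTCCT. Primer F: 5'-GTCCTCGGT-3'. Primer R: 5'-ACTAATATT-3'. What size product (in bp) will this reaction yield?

Scanning the template, GTCCTCGGT occurs at positions 58–66; this primer anneals to the bottom strand there with its 3' end pointing downstream.
Taking the reverse complement of ACTAATATT gives AATATTAGT, found at positions 88–96 on the template; the primer anneals here to the top strand with its 3' end pointing upstream.
The product runs from position 58 to position 96, so its length is 96 − 58 + 1 = 39 bp.

39 bp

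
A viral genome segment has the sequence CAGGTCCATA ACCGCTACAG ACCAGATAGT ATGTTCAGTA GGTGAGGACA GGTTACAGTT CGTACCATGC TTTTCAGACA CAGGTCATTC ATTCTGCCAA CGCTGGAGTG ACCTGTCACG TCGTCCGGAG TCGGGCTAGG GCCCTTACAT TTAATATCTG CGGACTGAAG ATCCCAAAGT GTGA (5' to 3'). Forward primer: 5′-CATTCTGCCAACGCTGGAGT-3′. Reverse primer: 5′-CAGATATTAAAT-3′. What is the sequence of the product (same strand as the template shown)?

5'-CATTCTGCCAACGCTGGAGTGACCTGTCACGTCGTCCGGAGTCGGGCTAGGGCCCTTACATTTAATATCTG-3'

Forward primer CATTCTGCCAACGCTGGAGT is found on the top strand at positions 90–109.
Reverse complement of the reverse primer: ATTTAATATCTG. This occurs on the top strand at positions 149–160.
The product is the template from position 90 through 160 (71 bp).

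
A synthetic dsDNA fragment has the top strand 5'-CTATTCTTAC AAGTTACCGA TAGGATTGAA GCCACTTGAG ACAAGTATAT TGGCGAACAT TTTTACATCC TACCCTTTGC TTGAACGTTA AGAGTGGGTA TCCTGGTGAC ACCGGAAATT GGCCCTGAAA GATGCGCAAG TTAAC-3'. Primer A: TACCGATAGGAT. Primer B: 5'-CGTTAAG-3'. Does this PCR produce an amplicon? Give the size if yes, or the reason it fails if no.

Primer A (TACCGATAGGAT) matches the top strand at positions 15–26 (3' end points downstream).
Primer B (CGTTAAG) also matches the top strand directly, at positions 86–92 — its reverse complement CTTAACG is not present.
Both primers anneal to the bottom strand with 3' ends pointing the same way, so neither can prime synthesis back toward the other.

No product — both primers anneal to the same strand and extend in the same direction.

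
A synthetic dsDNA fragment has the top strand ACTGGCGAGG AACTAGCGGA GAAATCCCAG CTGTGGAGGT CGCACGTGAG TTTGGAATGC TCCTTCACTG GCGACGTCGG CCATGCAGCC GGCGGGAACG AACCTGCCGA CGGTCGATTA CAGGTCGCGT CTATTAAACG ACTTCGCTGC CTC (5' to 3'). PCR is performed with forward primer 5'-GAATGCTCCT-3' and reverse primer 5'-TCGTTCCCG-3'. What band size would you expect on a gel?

47 bp

Forward primer GAATGCTCCT is found on the top strand at positions 55–64.
The reverse primer's reverse complement is CGGGAACGA, which matches the template at positions 93–101.
The product runs from position 55 to position 101, so its length is 101 − 55 + 1 = 47 bp.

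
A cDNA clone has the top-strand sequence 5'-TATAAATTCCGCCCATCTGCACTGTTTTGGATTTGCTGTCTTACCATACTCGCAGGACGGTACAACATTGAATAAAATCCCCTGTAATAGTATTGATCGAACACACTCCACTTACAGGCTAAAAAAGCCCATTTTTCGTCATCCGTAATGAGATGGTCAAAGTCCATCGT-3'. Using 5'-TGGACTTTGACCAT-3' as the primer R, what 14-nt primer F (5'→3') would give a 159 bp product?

The reverse primer's reverse complement ATGGTCAAAGTCCA matches the template at positions 153–166, so the product ends at position 166.
A 159 bp product then starts at position 166 − 159 + 1 = 8.
The forward primer is identical to the top strand there: TCCGCCCATCTGCA.

5'-TCCGCCCATCTGCA-3'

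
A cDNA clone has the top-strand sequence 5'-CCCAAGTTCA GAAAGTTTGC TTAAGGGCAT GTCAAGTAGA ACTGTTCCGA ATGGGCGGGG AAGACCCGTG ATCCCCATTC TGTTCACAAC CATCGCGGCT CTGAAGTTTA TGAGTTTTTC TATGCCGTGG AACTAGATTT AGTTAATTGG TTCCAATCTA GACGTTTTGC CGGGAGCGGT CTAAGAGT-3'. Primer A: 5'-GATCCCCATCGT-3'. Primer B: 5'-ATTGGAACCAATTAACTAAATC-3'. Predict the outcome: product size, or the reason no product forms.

Primer A (GATCCCCATCGT) does not match the top strand, and its reverse complement ACGATGGGGATC does not match either.
With no annealing site for primer A, no amplification occurs.

No product — primer A has no binding site in the template.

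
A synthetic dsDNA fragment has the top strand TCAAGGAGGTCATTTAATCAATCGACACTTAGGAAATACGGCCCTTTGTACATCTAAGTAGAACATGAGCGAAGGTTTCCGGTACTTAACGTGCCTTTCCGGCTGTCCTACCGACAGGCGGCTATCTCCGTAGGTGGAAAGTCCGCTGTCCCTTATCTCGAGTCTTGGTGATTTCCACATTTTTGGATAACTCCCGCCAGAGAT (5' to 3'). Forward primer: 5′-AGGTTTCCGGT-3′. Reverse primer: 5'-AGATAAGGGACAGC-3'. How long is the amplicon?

Scanning the template, AGGTTTCCGGT occurs at positions 73–83; this primer anneals to the bottom strand there with its 3' end pointing downstream.
Taking the reverse complement of AGATAAGGGACAGC gives GCTGTCCCTTATCT, found at positions 145–158 on the template; the primer anneals here to the top strand with its 3' end pointing upstream.
The product runs from position 73 to position 158, so its length is 158 − 73 + 1 = 86 bp.

86 bp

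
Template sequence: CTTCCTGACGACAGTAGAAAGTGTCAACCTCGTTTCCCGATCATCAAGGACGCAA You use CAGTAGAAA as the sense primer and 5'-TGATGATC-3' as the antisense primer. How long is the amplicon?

35 bp

Scanning the template, CAGTAGAAA occurs at positions 12–20; this primer anneals to the bottom strand there with its 3' end pointing downstream.
Reverse complement of the reverse primer: GATCATCA. This occurs on the top strand at positions 39–46.
The product runs from position 12 to position 46, so its length is 46 − 12 + 1 = 35 bp.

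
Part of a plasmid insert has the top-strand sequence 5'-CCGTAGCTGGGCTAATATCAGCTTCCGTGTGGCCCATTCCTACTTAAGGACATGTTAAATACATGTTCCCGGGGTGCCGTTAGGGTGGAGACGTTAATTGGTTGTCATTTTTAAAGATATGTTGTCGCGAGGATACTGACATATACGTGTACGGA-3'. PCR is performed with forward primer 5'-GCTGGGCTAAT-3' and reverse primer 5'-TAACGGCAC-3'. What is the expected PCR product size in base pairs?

77 bp

The forward primer matches the template at positions 6–16.
The reverse primer's reverse complement is GTGCCGTTA, which matches the template at positions 74–82.
The product runs from position 6 to position 82, so its length is 82 − 6 + 1 = 77 bp.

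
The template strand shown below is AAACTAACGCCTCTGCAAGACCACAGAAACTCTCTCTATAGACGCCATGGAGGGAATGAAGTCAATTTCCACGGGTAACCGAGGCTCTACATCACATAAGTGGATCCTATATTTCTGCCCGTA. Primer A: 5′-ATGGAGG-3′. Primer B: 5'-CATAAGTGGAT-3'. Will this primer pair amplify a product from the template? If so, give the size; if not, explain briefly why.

No product — both primers anneal to the same strand and extend in the same direction.

Primer A (ATGGAGG) matches the top strand at positions 47–53 (3' end points downstream).
Primer B (CATAAGTGGAT) also matches the top strand directly, at positions 95–105 — its reverse complement ATCCACTTATG is not present.
Both primers anneal to the bottom strand with 3' ends pointing the same way, so neither can prime synthesis back toward the other.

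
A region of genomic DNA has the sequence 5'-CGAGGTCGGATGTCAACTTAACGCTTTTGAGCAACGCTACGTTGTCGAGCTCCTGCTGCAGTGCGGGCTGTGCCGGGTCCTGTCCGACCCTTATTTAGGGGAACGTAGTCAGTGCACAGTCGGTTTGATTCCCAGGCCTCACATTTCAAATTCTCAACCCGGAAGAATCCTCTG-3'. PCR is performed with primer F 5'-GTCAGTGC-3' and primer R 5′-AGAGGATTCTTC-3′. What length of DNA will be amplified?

66 bp

The forward primer matches the template at positions 108–115.
Taking the reverse complement of AGAGGATTCTTC gives GAAGAATCCTCT, found at positions 162–173 on the template; the primer anneals here to the top strand with its 3' end pointing upstream.
Product length = (reverse-primer end) − (forward-primer start) + 1 = 173 − 108 + 1 = 66 bp.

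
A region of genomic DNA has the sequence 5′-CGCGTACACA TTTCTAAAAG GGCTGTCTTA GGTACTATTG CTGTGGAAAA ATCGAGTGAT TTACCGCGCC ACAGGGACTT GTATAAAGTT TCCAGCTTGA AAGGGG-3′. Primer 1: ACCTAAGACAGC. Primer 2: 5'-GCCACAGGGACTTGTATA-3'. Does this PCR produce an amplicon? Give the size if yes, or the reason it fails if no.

No product — the primers' 3' ends point away from each other.

Primer 1 (ACCTAAGACAGC) has reverse complement GCTGTCTTAGGT, which matches the top strand at positions 22–33; primer 1 anneals to the top strand there with its 3' end pointing upstream toward position 22.
Primer 2 (GCCACAGGGACTTGTATA) matches the top strand directly at positions 68–85; it anneals to the bottom strand with its 3' end pointing downstream toward position 85.
The 3' ends diverge (primer 1 extends toward position 1, primer 2 toward position 106), so the primers never converge on a shared product.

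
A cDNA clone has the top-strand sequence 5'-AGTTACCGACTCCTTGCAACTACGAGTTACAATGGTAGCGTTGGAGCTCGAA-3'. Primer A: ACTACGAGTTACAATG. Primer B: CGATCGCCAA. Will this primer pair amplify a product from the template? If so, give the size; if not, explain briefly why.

No product — primer B has no binding site in the template.

Primer B (CGATCGCCAA) does not match the top strand, and its reverse complement TTGGCGATCG does not match either.
With no annealing site for primer B, no amplification occurs.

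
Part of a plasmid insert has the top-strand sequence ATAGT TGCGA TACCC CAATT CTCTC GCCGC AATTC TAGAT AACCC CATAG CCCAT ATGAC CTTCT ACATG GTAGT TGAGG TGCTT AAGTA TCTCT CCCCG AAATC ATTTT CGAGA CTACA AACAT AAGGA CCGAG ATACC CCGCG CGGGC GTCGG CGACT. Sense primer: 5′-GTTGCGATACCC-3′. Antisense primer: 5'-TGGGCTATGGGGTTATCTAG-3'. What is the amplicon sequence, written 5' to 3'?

5'-GTTGCGATACCCCAATTCTCTCGCCGCAATTCTAGATAACCCCATAGCCCA-3'

Scanning the template, GTTGCGATACCC occurs at positions 4–15; this primer anneals to the bottom strand there with its 3' end pointing downstream.
Taking the reverse complement of TGGGCTATGGGGTTATCTAG gives CTAGATAACCCCATAGCCCA, found at positions 35–54 on the template; the primer anneals here to the top strand with its 3' end pointing upstream.
The product is the template from position 4 through 54 (51 bp).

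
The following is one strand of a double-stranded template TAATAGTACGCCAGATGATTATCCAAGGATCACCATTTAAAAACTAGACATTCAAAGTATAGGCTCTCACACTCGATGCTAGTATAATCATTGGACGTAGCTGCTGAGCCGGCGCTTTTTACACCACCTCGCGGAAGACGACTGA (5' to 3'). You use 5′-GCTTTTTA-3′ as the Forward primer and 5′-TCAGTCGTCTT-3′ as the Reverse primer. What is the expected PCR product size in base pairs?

Scanning the template, GCTTTTTA occurs at positions 114–121; this primer anneals to the bottom strand there with its 3' end pointing downstream.
Reverse complement of the reverse primer: AAGACGACTGA. This occurs on the top strand at positions 135–145.
Amplicon spans positions 114–145: 32 bp.

32 bp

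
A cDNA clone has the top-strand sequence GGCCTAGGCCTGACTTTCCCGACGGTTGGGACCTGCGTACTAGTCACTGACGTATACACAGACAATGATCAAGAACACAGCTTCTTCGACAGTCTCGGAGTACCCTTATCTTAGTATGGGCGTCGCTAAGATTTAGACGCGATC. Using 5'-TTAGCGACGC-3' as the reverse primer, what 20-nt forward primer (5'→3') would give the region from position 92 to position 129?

The reverse primer's reverse complement GCGTCGCTAA matches the template at positions 120–129; the product starts at position 92.
The forward primer is identical to the top strand over positions 92–111: GTCTCGGAGTACCCTTATCT.

5'-GTCTCGGAGTACCCTTATCT-3'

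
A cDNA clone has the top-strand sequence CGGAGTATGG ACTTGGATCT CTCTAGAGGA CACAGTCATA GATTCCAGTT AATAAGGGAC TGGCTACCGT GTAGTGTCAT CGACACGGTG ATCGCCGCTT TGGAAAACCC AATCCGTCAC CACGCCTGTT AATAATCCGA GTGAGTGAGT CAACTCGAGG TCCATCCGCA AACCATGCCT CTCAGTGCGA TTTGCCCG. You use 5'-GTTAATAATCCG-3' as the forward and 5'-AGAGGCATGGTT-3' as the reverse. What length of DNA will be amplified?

Forward primer GTTAATAATCCG is found on the top strand at positions 128–139.
Taking the reverse complement of AGAGGCATGGTT gives AACCATGCCTCT, found at positions 171–182 on the template; the primer anneals here to the top strand with its 3' end pointing upstream.
Amplicon spans positions 128–182: 55 bp.

55 bp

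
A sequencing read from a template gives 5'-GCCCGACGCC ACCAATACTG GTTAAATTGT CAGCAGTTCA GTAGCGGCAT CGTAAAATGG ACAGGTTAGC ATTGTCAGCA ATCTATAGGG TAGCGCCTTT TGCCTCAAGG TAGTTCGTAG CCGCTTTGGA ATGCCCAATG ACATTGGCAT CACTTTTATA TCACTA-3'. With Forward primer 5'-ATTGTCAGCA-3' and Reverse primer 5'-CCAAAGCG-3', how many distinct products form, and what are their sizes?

Two products: 104 bp, 59 bp

The forward primer ATTGTCAGCA matches the top strand at positions 26–35, 71–80.
The reverse primer's reverse complement is CGCTTTGG, matching at positions 122–129.
Each forward site pairs with the reverse site to give a product ending at position 129: sizes 104, 59 bp.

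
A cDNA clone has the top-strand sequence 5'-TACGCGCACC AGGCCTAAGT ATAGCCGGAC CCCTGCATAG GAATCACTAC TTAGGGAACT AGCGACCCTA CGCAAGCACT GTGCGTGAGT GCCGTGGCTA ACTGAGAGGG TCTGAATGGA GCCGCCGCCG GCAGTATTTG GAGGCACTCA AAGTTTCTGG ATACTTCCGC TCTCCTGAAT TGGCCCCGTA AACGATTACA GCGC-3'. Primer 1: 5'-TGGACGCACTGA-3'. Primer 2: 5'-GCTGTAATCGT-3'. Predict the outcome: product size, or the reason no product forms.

No product — primer 1 has no binding site in the template.

Primer 1 (TGGACGCACTGA) does not match the top strand, and its reverse complement TCAGTGCGTCCA does not match either.
With no annealing site for primer 1, no amplification occurs.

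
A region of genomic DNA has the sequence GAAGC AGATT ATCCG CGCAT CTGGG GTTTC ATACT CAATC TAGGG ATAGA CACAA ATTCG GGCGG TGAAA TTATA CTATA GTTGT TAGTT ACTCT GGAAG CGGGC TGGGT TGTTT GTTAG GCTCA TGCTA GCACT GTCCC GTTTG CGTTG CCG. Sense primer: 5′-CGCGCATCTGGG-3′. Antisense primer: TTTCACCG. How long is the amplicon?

57 bp

Scanning the template, CGCGCATCTGGG occurs at positions 14–25; this primer anneals to the bottom strand there with its 3' end pointing downstream.
The reverse primer's reverse complement is CGGTGAAA, which matches the template at positions 63–70.
Amplicon spans positions 14–70: 57 bp.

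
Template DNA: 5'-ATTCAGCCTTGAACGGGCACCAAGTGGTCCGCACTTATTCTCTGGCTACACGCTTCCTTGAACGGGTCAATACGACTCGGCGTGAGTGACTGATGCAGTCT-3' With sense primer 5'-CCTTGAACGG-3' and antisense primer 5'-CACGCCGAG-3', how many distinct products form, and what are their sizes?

The forward primer CCTTGAACGG matches the top strand at positions 7–16, 56–65.
The reverse primer's reverse complement is CTCGGCGTG, matching at positions 76–84.
Each forward site pairs with the reverse site to give a product ending at position 84: sizes 78, 29 bp.

Two products: 78 bp, 29 bp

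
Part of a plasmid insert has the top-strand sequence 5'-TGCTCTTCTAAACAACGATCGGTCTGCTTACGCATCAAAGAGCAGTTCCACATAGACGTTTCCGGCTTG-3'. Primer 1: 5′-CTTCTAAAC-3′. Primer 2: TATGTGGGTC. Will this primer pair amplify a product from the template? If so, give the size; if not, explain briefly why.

No product — primer 2 has no binding site in the template.

Primer 2 (TATGTGGGTC) does not match the top strand, and its reverse complement GACCCACATA does not match either.
With no annealing site for primer 2, no amplification occurs.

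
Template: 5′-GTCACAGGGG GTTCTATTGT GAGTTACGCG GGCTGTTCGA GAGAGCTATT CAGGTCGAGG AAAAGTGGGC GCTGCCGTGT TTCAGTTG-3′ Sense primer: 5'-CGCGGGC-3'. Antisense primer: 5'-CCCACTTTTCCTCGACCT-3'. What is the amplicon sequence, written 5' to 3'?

5'-CGCGGGCTGTTCGAGAGAGCTATTCAGGTCGAGGAAAAGTGGG-3'

The forward primer matches the template at positions 27–33.
Reverse complement of the reverse primer: AGGTCGAGGAAAAGTGGG. This occurs on the top strand at positions 52–69.
The product is the template from position 27 through 69 (43 bp).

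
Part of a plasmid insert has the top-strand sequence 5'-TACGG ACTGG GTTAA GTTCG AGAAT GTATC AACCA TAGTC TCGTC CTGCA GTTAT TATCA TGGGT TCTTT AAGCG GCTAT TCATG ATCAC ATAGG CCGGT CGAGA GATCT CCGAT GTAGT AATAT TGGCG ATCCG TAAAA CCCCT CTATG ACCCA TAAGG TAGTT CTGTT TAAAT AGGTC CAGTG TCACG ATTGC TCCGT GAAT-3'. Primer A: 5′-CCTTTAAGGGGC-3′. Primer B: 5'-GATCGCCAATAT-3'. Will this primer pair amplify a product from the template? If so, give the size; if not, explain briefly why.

Primer A (CCTTTAAGGGGC) does not match the top strand, and its reverse complement GCCCCTTAAAGG does not match either.
With no annealing site for primer A, no amplification occurs.

No product — primer A has no binding site in the template.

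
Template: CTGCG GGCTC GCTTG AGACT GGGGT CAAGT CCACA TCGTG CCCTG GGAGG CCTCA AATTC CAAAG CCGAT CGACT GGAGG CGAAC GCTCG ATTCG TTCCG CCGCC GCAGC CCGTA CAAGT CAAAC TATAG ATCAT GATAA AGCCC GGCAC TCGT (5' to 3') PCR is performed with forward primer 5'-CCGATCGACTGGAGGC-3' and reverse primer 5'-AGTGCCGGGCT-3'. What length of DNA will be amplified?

86 bp

Scanning the template, CCGATCGACTGGAGGC occurs at positions 66–81; this primer anneals to the bottom strand there with its 3' end pointing downstream.
Reverse complement of the reverse primer: AGCCCGGCACT. This occurs on the top strand at positions 141–151.
Amplicon spans positions 66–151: 86 bp.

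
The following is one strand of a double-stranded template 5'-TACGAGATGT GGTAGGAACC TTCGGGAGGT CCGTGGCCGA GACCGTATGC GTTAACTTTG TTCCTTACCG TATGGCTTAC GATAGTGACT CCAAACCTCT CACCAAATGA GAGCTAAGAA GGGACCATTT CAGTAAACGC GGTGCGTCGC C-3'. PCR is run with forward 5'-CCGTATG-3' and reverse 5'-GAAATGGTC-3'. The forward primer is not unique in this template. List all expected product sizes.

89 bp, 64 bp

The forward primer CCGTATG matches the top strand at positions 43–49, 68–74.
The reverse primer's reverse complement is GACCATTTC, matching at positions 123–131.
Each forward site pairs with the reverse site to give a product ending at position 131: sizes 89, 64 bp.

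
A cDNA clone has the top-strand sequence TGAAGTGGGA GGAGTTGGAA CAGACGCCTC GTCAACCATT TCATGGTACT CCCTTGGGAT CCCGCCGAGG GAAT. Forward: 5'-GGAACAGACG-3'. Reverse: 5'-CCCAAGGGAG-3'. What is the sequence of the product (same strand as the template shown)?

The forward primer matches the template at positions 17–26.
Taking the reverse complement of CCCAAGGGAG gives CTCCCTTGGG, found at positions 49–58 on the template; the primer anneals here to the top strand with its 3' end pointing upstream.
The product is the template from position 17 through 58 (42 bp).

5'-GGAACAGACGCCTCGTCAACCATTTCATGGTACTCCCTTGGG-3'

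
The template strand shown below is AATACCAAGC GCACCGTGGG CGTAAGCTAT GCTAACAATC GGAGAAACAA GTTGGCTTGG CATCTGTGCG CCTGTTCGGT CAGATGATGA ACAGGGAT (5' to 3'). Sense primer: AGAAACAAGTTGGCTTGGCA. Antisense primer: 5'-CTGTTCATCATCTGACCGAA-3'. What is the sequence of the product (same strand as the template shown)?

5'-AGAAACAAGTTGGCTTGGCATCTGTGCGCCTGTTCGGTCAGATGATGAACAG-3'

Forward primer AGAAACAAGTTGGCTTGGCA is found on the top strand at positions 43–62.
Taking the reverse complement of CTGTTCATCATCTGACCGAA gives TTCGGTCAGATGATGAACAG, found at positions 75–94 on the template; the primer anneals here to the top strand with its 3' end pointing upstream.
The product is the template from position 43 through 94 (52 bp).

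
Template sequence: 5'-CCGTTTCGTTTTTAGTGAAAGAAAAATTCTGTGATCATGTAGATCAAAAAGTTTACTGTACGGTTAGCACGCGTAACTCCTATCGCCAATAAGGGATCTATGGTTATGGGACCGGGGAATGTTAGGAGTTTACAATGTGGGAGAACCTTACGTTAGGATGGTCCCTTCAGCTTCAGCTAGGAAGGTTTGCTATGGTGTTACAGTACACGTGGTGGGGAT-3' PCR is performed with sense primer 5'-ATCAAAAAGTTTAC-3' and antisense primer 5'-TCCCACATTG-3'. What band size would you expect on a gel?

100 bp

Scanning the template, ATCAAAAAGTTTAC occurs at positions 43–56; this primer anneals to the bottom strand there with its 3' end pointing downstream.
Taking the reverse complement of TCCCACATTG gives CAATGTGGGA, found at positions 133–142 on the template; the primer anneals here to the top strand with its 3' end pointing upstream.
Amplicon spans positions 43–142: 100 bp.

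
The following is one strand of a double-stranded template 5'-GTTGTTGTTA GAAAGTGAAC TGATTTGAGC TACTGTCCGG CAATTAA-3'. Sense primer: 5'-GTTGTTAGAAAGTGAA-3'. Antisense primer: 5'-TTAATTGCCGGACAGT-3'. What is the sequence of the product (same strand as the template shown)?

5'-GTTGTTAGAAAGTGAACTGATTTGAGCTACTGTCCGGCAATTAA-3'

Forward primer GTTGTTAGAAAGTGAA is found on the top strand at positions 4–19.
The reverse primer's reverse complement is ACTGTCCGGCAATTAA, which matches the template at positions 32–47.
The product is the template from position 4 through 47 (44 bp).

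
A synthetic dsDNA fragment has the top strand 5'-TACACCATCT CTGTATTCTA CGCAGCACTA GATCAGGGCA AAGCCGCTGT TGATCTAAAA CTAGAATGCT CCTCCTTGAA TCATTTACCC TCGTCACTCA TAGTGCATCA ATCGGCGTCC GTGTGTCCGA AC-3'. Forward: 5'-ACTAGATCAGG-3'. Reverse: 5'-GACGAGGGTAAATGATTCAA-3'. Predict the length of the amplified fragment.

69 bp

Forward primer ACTAGATCAGG is found on the top strand at positions 27–37.
The reverse primer's reverse complement is TTGAATCATTTACCCTCGTC, which matches the template at positions 76–95.
Product length = (reverse-primer end) − (forward-primer start) + 1 = 95 − 27 + 1 = 69 bp.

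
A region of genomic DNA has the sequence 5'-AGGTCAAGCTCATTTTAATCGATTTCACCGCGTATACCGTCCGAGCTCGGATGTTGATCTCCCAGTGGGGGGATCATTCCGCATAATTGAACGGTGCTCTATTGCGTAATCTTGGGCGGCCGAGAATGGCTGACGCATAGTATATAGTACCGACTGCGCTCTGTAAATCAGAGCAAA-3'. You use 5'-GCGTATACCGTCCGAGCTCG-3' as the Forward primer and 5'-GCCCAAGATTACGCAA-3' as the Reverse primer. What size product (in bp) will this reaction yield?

88 bp

The forward primer matches the template at positions 30–49.
The reverse primer's reverse complement is TTGCGTAATCTTGGGC, which matches the template at positions 102–117.
Amplicon spans positions 30–117: 88 bp.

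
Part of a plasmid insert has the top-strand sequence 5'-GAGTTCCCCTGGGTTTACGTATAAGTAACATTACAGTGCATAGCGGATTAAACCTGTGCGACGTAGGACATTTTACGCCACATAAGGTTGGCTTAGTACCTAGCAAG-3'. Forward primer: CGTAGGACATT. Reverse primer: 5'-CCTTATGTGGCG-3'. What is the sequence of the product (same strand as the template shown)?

The forward primer matches the template at positions 62–72.
Taking the reverse complement of CCTTATGTGGCG gives CGCCACATAAGG, found at positions 76–87 on the template; the primer anneals here to the top strand with its 3' end pointing upstream.
The product is the template from position 62 through 87 (26 bp).

5'-CGTAGGACATTTTACGCCACATAAGG-3'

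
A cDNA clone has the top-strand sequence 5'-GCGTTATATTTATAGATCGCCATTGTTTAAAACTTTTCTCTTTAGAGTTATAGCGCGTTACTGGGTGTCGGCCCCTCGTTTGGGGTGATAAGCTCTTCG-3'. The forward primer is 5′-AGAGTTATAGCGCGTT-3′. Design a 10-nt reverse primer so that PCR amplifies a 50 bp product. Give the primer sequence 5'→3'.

5'-GCTTATCACC-3'

The forward primer binds at positions 44–59, so a 50 bp product ends at position 44 + 50 − 1 = 93.
The reverse primer anneals to the top strand over positions 84–93, i.e. to GGTGATAAGC.
Its sequence written 5'→3' is the reverse complement: GCTTATCACC.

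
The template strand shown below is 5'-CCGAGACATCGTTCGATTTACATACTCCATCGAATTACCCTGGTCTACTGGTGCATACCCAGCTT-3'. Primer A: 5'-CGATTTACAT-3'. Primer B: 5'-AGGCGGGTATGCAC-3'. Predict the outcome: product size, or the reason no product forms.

No product — primer B has no binding site in the template.

Primer B (AGGCGGGTATGCAC) does not match the top strand, and its reverse complement GTGCATACCCGCCT does not match either.
With no annealing site for primer B, no amplification occurs.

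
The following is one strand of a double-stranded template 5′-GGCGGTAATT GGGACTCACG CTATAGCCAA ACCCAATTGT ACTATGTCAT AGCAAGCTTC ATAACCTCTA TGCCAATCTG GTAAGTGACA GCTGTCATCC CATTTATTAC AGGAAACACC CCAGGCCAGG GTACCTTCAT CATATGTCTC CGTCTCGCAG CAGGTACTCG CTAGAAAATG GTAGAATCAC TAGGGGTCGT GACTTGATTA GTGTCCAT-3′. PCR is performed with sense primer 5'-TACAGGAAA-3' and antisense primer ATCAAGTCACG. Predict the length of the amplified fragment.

101 bp

Forward primer TACAGGAAA is found on the top strand at positions 108–116.
Reverse complement of the reverse primer: CGTGACTTGAT. This occurs on the top strand at positions 198–208.
The product runs from position 108 to position 208, so its length is 208 − 108 + 1 = 101 bp.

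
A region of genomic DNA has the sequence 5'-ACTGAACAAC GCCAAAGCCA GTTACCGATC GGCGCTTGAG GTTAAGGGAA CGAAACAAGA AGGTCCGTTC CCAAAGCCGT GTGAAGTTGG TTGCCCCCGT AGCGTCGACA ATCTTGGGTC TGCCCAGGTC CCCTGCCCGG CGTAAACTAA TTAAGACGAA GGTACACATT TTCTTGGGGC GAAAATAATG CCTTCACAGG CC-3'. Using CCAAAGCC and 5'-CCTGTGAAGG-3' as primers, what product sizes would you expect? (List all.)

The forward primer CCAAAGCC matches the top strand at positions 12–19, 71–78.
The reverse primer's reverse complement is CCTTCACAGG, matching at positions 191–200.
Each forward site pairs with the reverse site to give a product ending at position 200: sizes 189, 130 bp.

189 bp, 130 bp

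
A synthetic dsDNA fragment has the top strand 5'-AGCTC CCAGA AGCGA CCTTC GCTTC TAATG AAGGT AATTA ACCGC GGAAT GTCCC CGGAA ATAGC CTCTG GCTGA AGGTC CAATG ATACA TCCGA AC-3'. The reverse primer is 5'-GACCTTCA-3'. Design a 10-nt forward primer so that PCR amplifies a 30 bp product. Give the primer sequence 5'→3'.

The reverse primer's reverse complement TGAAGGTC matches the template at positions 73–80, so the product ends at position 80.
A 30 bp product then starts at position 80 − 30 + 1 = 51.
The forward primer is identical to the top strand there: GTCCCCGGAA.

5'-GTCCCCGGAA-3'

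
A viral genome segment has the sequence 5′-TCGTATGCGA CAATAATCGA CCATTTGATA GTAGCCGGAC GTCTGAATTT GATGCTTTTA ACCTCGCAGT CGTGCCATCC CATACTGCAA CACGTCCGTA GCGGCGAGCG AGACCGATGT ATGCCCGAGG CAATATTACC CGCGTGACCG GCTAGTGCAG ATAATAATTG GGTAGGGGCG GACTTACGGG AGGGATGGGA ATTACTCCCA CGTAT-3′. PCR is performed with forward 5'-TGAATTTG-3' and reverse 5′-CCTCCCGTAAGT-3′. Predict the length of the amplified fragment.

The forward primer matches the template at positions 44–51.
The reverse primer's reverse complement is ACTTACGGGAGG, which matches the template at positions 182–193.
Product length = (reverse-primer end) − (forward-primer start) + 1 = 193 − 44 + 1 = 150 bp.

150 bp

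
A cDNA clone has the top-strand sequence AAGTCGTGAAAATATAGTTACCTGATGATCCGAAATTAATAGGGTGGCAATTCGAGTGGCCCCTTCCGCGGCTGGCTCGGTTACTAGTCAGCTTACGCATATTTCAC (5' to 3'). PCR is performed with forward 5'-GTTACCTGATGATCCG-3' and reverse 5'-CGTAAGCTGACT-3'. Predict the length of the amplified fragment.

The forward primer matches the template at positions 17–32.
Reverse complement of the reverse primer: AGTCAGCTTACG. This occurs on the top strand at positions 86–97.
Amplicon spans positions 17–97: 81 bp.

81 bp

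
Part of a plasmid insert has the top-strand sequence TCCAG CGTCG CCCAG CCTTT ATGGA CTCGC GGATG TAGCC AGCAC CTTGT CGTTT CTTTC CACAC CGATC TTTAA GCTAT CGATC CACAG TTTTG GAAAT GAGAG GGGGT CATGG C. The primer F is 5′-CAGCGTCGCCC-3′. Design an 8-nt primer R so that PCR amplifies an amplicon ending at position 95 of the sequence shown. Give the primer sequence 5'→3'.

5'-CAAAACTG-3'

The forward primer binds at positions 3–13; the product's 3' end on the top strand is position 95.
The reverse primer anneals to the top strand over positions 88–95, i.e. to CAGTTTTG.
Its sequence written 5'→3' is the reverse complement: CAAAACTG.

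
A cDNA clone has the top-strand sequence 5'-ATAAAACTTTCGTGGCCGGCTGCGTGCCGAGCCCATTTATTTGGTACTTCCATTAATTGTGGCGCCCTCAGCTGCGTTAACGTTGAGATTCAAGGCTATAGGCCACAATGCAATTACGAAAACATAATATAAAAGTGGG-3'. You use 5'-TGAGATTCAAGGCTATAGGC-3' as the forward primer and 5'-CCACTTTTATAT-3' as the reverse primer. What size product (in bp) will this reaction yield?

55 bp

The forward primer matches the template at positions 84–103.
Taking the reverse complement of CCACTTTTATAT gives ATATAAAAGTGG, found at positions 127–138 on the template; the primer anneals here to the top strand with its 3' end pointing upstream.
Amplicon spans positions 84–138: 55 bp.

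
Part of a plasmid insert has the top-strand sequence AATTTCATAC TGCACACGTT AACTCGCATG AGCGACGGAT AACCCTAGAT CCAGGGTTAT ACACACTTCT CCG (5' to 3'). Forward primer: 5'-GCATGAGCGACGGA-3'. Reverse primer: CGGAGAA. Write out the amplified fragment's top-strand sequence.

5'-GCATGAGCGACGGATAACCCTAGATCCAGGGTTATACACACTTCTCCG-3'

Scanning the template, GCATGAGCGACGGA occurs at positions 26–39; this primer anneals to the bottom strand there with its 3' end pointing downstream.
Reverse complement of the reverse primer: TTCTCCG. This occurs on the top strand at positions 67–73.
The product is the template from position 26 through 73 (48 bp).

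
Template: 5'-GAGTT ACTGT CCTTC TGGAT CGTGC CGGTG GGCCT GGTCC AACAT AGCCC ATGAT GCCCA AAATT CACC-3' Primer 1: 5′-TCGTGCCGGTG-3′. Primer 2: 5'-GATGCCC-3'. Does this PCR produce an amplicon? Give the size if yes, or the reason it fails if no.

No product — both primers anneal to the same strand and extend in the same direction.

Primer 1 (TCGTGCCGGTG) matches the top strand at positions 20–30 (3' end points downstream).
Primer 2 (GATGCCC) also matches the top strand directly, at positions 53–59 — its reverse complement GGGCATC is not present.
Both primers anneal to the bottom strand with 3' ends pointing the same way, so neither can prime synthesis back toward the other.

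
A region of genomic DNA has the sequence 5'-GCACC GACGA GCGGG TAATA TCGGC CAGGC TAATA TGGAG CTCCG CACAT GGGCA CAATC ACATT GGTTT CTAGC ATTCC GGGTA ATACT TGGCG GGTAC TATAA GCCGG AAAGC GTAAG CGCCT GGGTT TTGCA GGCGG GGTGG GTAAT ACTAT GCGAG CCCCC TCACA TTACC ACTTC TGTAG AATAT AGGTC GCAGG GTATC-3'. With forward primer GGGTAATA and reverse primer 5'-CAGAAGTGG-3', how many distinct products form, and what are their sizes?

The forward primer GGGTAATA matches the top strand at positions 13–20, 81–88, 144–151.
The reverse primer's reverse complement is CCACTTCTG, matching at positions 174–182.
Each forward site pairs with the reverse site to give a product ending at position 182: sizes 170, 102, 39 bp.

Three products: 170 bp, 102 bp, 39 bp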